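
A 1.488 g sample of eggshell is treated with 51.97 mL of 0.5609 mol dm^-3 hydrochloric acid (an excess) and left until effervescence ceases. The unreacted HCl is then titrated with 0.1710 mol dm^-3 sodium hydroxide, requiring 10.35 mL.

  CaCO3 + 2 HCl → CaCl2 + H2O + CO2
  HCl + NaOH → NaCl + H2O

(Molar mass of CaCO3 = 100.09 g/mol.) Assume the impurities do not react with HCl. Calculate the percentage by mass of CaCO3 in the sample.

n(HCl) added = 0.05197 × 0.5609 = 0.02915 mol
n(NaOH) used in back-titration = 0.01035 × 0.1710 = 1.770 × 10^-3 mol
n(HCl) left over = 1.770 × 10^-3 mol (1:1 ratio)
n(HCl) consumed by analyte = 0.02915 − 1.770 × 10^-3 = 0.02738 mol
From the 1:2 ratio, n(CaCO3) = 1/2 × 0.02738 = 0.01369 mol
mass of CaCO3 = 0.01369 × 100.09 = 1.370 g
% CaCO3 = 1.370 / 1.488 × 100 = 92.09 %

92.09 %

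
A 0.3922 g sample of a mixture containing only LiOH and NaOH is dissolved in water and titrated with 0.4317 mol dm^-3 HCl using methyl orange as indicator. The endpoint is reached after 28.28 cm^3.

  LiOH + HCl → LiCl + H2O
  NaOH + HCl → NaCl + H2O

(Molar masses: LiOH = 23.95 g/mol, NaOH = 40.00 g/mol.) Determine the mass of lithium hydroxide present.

0.1435 g

n(HCl) = 0.02828 × 0.4317 = 0.01221 mol
Let x = n(LiOH), y = n(NaOH).
Titrant: 1x + 1y = 0.01221;  mass: 23.95x + 40.00y = 0.3922
Solving, x = 5.990 × 10^-3 mol, y = 6.219 × 10^-3 mol
mass of LiOH = 5.990 × 10^-3 × 23.95 = 0.1435 g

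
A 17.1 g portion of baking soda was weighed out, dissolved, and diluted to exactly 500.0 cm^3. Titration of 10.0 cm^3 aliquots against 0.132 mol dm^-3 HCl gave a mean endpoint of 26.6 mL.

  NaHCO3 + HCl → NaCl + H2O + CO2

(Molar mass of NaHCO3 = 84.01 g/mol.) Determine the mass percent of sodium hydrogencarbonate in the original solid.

86.3 %

n(HCl) per titration = 0.0266 × 0.132 = 3.51 × 10^-3 mol
n(NaHCO3) in each aliquot = 3.51 × 10^-3 mol (1:1 ratio)
n(NaHCO3) in the whole flask = 3.51 × 10^-3 × 500.0/10.0 = 0.176 mol
mass of NaHCO3 = 0.176 × 84.01 = 14.7 g
% NaHCO3 = 14.7 / 17.1 × 100 = 86.3 %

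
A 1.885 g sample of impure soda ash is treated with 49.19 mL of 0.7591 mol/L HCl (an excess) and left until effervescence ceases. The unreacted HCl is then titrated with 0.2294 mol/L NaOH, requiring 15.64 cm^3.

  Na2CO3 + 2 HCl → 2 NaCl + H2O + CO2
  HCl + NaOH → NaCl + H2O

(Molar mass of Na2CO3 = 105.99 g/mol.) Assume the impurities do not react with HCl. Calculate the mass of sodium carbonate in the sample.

n(HCl) added = 0.04919 × 0.7591 = 0.03734 mol
n(NaOH) used in back-titration = 0.01564 × 0.2294 = 3.588 × 10^-3 mol
n(HCl) left over = 3.588 × 10^-3 mol (1:1 ratio)
n(HCl) consumed by analyte = 0.03734 − 3.588 × 10^-3 = 0.03375 mol
From the 1:2 ratio, n(Na2CO3) = 1/2 × 0.03375 = 0.01688 mol
mass of Na2CO3 = 0.01688 × 105.99 = 1.789 g

1.789 g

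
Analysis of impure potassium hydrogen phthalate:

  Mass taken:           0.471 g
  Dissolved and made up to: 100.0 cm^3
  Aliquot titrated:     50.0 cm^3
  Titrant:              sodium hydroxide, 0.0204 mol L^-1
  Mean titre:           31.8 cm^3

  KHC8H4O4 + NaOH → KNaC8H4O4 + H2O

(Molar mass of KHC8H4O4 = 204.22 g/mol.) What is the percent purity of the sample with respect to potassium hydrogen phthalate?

n(NaOH) per titration = 0.0318 × 0.0204 = 6.49 × 10^-4 mol
n(KHC8H4O4) in each aliquot = 6.49 × 10^-4 mol (1:1 ratio)
n(KHC8H4O4) in the whole flask = 6.49 × 10^-4 × 100.0/50.0 = 1.30 × 10^-3 mol
mass of KHC8H4O4 = 1.30 × 10^-3 × 204.22 = 0.265 g
% KHC8H4O4 = 0.265 / 0.471 × 100 = 56.3 %

56.3 %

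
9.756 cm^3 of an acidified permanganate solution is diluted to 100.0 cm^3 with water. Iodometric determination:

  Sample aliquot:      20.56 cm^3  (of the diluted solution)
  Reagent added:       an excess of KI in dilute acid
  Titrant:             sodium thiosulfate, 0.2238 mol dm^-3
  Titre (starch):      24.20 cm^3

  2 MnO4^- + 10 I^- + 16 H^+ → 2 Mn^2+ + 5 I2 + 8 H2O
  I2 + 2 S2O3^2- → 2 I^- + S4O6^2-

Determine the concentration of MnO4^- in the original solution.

0.5400 mol/L

n(S2O3^2-) = 0.02420 × 0.2238 = 5.416 × 10^-3 mol
n(I2) = n(S2O3^2-)/2 = 2.708 × 10^-3 mol
From the 2:5 ratio, n(MnO4^-) in the aliquot = 2/5 × 2.708 × 10^-3 = 1.083 × 10^-3 mol
[MnO4^-]_dilute = 1.083 × 10^-3 / 0.02056 = 0.05268 mol/L
[MnO4^-]_original = 0.05268 × 100.0/9.756 = 0.5400 mol/L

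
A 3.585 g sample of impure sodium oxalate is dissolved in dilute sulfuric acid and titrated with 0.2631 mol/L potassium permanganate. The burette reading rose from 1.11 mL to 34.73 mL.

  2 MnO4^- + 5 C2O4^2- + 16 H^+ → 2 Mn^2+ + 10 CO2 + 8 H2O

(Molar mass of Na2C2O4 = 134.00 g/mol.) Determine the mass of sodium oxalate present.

n(KMnO4) = 0.03362 L × 0.2631 mol/L = 8.845 × 10^-3 mol
From the 5:2 ratio, n(Na2C2O4) = 5/2 × 8.845 × 10^-3 = 0.02211 mol
mass of Na2C2O4 = 0.02211 × 134.00 g/mol = 2.963 g

2.963 g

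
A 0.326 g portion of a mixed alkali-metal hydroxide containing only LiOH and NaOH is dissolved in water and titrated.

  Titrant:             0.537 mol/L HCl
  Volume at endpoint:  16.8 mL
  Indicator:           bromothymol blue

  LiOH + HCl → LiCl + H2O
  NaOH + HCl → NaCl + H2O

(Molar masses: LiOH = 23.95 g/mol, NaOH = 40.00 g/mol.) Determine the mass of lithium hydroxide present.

n(HCl) = 0.0168 × 0.537 = 9.02 × 10^-3 mol
Let x = n(LiOH), y = n(NaOH).
Titrant: 1x + 1y = 9.02 × 10^-3;  mass: 23.95x + 40.00y = 0.326
Solving, x = 2.17 × 10^-3 mol, y = 6.85 × 10^-3 mol
mass of LiOH = 2.17 × 10^-3 × 23.95 = 0.0520 g

0.0520 g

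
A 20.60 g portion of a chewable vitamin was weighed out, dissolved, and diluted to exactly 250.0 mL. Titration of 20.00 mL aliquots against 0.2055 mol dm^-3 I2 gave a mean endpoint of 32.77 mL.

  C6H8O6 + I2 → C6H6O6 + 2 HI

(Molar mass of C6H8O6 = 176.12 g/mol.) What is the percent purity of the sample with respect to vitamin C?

n(I2) per titration = 0.03277 × 0.2055 = 6.734 × 10^-3 mol
n(C6H8O6) in each aliquot = 6.734 × 10^-3 mol (1:1 ratio)
n(C6H8O6) in the whole flask = 6.734 × 10^-3 × 250.0/20.00 = 0.08418 mol
mass of C6H8O6 = 0.08418 × 176.12 = 14.83 g
% C6H8O6 = 14.83 / 20.60 × 100 = 71.97 %

71.97 %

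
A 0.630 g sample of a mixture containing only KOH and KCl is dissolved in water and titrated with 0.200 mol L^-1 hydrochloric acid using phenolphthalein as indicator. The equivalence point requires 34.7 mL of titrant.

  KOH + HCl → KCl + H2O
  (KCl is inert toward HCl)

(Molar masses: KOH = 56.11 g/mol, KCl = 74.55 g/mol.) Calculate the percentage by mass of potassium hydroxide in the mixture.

n(HCl) = 0.0347 × 0.200 = 6.94 × 10^-3 mol
Let x = n(KOH), y = n(KCl).
Titrant: 1x = 6.94 × 10^-3;  mass: 56.11x + 74.55y = 0.630
Solving, x = 6.94 × 10^-3 mol, y = 3.23 × 10^-3 mol
mass of KOH = 6.94 × 10^-3 × 56.11 = 0.389 g
% KOH = 0.389 / 0.630 × 100 = 61.8 %

61.8 %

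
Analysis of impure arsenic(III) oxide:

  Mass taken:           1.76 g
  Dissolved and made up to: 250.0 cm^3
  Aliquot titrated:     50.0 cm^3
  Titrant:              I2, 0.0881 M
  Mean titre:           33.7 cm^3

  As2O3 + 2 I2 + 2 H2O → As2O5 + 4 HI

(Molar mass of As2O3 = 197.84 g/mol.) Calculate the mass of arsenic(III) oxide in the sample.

n(I2) per titration = 0.0337 × 0.0881 = 2.97 × 10^-3 mol
From the 1:2 ratio, n(As2O3) in each aliquot = 1/2 × 2.97 × 10^-3 = 1.48 × 10^-3 mol
n(As2O3) in the whole flask = 1.48 × 10^-3 × 250.0/50.0 = 7.42 × 10^-3 mol
mass of As2O3 = 7.42 × 10^-3 × 197.84 = 1.47 g

1.47 g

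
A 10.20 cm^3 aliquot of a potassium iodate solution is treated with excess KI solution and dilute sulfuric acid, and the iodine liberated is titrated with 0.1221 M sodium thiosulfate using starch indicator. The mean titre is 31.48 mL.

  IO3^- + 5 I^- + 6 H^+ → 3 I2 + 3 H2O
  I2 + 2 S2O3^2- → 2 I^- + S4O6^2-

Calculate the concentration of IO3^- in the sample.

0.06281 M

n(S2O3^2-) = 0.03148 × 0.1221 = 3.844 × 10^-3 mol
n(I2) = n(S2O3^2-)/2 = 1.922 × 10^-3 mol
From the 1:3 ratio, n(IO3^-) in the aliquot = 1/3 × 1.922 × 10^-3 = 6.406 × 10^-4 mol
[IO3^-] = 6.406 × 10^-4 / 0.01020 = 0.06281 mol/L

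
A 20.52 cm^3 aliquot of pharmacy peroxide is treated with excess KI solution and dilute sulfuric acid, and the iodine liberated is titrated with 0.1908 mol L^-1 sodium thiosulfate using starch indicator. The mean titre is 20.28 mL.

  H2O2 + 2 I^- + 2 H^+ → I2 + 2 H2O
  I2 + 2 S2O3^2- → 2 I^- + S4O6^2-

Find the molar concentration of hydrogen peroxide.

0.09428 mol/L

n(S2O3^2-) = 0.02028 × 0.1908 = 3.869 × 10^-3 mol
n(I2) = n(S2O3^2-)/2 = 1.935 × 10^-3 mol
n(H2O2) in the aliquot = 1.935 × 10^-3 mol (1:1 ratio)
[H2O2] = 1.935 × 10^-3 / 0.02052 = 0.09428 mol/L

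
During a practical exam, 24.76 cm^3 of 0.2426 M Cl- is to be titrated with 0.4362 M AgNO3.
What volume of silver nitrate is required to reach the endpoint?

13.77 mL

Ag^+ + Cl^- → AgCl(s)
n(Cl-) = 0.02476 L × 0.2426 mol/L = 6.007 × 10^-3 mol
n(AgNO3) = 6.007 × 10^-3 mol (1:1 stoichiometry)
V(AgNO3) = 6.007 × 10^-3 mol / 0.4362 mol/L = 0.01377 L = 13.77 mL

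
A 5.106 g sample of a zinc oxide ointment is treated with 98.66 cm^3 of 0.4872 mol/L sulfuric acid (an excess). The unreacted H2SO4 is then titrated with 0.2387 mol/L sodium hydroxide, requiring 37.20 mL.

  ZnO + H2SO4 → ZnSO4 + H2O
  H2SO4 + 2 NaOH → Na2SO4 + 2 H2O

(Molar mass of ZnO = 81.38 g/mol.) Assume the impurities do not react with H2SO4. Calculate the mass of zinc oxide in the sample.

3.550 g

n(H2SO4) added = 0.09866 × 0.4872 = 0.04807 mol
n(NaOH) used in back-titration = 0.03720 × 0.2387 = 8.880 × 10^-3 mol
From the 1:2 ratio, n(H2SO4) left over = 1/2 × 8.880 × 10^-3 = 4.440 × 10^-3 mol
n(H2SO4) consumed by analyte = 0.04807 − 4.440 × 10^-3 = 0.04363 mol
n(ZnO) = 0.04363 mol (1:1 ratio)
mass of ZnO = 0.04363 × 81.38 = 3.550 g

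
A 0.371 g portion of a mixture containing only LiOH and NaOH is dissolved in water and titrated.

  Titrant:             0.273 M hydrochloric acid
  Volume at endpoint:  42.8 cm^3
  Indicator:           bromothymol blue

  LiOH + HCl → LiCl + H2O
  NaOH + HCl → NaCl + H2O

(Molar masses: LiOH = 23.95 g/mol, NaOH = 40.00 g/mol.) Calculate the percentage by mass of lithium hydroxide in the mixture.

n(HCl) = 0.0428 × 0.273 = 0.0117 mol
Let x = n(LiOH), y = n(NaOH).
Titrant: 1x + 1y = 0.0117;  mass: 23.95x + 40.00y = 0.371
Solving, x = 6.00 × 10^-3 mol, y = 5.68 × 10^-3 mol
mass of LiOH = 6.00 × 10^-3 × 23.95 = 0.144 g
% LiOH = 0.144 / 0.371 × 100 = 38.8 %

38.8 %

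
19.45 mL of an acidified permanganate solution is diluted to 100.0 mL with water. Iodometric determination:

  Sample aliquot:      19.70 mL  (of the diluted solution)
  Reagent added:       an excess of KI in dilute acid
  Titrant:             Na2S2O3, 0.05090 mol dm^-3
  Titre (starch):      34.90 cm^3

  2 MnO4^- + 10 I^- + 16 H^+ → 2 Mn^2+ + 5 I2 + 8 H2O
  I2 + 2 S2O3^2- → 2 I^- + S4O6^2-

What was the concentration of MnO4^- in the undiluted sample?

0.09272 mol/L

n(S2O3^2-) = 0.03490 × 0.05090 = 1.776 × 10^-3 mol
n(I2) = n(S2O3^2-)/2 = 8.882 × 10^-4 mol
From the 2:5 ratio, n(MnO4^-) in the aliquot = 2/5 × 8.882 × 10^-4 = 3.553 × 10^-4 mol
[MnO4^-]_dilute = 3.553 × 10^-4 / 0.01970 = 0.01803 mol/L
[MnO4^-]_original = 0.01803 × 100.0/19.45 = 0.09272 mol/L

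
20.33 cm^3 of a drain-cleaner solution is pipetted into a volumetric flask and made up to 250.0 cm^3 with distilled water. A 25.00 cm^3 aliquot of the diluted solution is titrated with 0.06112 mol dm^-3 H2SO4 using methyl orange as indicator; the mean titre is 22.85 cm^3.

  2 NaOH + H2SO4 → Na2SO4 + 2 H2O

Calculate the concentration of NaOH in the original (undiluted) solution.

1.374 mol/L

n(H2SO4) = 0.02285 × 0.06112 = 1.397 × 10^-3 mol
From the 2:1 ratio, n(NaOH) in the aliquot = 2/1 × 1.397 × 10^-3 = 2.793 × 10^-3 mol
[NaOH]_dilute = 2.793 × 10^-3 / 0.02500 = 0.1117 mol/L
Dilution factor = 250.0 / 20.33 = 12.30
[NaOH]_stock = 0.1117 × 12.30 = 1.374 mol/L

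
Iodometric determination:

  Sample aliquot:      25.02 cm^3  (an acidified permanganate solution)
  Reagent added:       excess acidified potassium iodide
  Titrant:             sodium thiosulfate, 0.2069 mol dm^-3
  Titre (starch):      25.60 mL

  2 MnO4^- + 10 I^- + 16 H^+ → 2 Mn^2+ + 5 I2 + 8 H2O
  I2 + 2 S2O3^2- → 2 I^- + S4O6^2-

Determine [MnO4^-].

0.04234 mol/L

n(S2O3^2-) = 0.02560 × 0.2069 = 5.297 × 10^-3 mol
n(I2) = n(S2O3^2-)/2 = 2.648 × 10^-3 mol
From the 2:5 ratio, n(MnO4^-) in the aliquot = 2/5 × 2.648 × 10^-3 = 1.059 × 10^-3 mol
[MnO4^-] = 1.059 × 10^-3 / 0.02502 = 0.04234 mol/L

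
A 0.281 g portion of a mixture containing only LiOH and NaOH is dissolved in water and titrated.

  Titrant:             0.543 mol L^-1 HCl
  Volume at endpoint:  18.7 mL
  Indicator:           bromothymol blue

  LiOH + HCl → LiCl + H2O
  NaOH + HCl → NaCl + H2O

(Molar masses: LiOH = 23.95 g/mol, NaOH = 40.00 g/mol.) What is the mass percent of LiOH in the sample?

66.5 %

n(HCl) = 0.0187 × 0.543 = 0.0102 mol
Let x = n(LiOH), y = n(NaOH).
Titrant: 1x + 1y = 0.0102;  mass: 23.95x + 40.00y = 0.281
Solving, x = 7.80 × 10^-3 mol, y = 2.36 × 10^-3 mol
mass of LiOH = 7.80 × 10^-3 × 23.95 = 0.187 g
% LiOH = 0.187 / 0.281 × 100 = 66.5 %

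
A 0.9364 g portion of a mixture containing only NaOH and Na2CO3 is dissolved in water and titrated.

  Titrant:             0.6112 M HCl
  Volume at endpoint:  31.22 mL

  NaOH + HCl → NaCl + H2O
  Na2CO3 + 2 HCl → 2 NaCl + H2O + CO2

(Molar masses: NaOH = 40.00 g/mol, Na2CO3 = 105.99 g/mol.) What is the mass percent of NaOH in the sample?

n(HCl) = 0.03122 × 0.6112 = 0.01908 mol
Let x = n(NaOH), y = n(Na2CO3).
Titrant: 1x + 2y = 0.01908;  mass: 40.00x + 105.99y = 0.9364
Solving, x = 5.759 × 10^-3 mol, y = 6.662 × 10^-3 mol
mass of NaOH = 5.759 × 10^-3 × 40.00 = 0.2303 g
% NaOH = 0.2303 / 0.9364 × 100 = 24.60 %

24.60 %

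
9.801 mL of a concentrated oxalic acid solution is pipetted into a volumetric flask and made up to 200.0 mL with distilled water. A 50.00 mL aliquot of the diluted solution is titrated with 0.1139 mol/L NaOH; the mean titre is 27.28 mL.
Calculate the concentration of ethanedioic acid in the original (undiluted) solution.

H2C2O4 + 2 NaOH → Na2C2O4 + 2 H2O
n(NaOH) = 0.02728 × 0.1139 = 3.107 × 10^-3 mol
From the 1:2 ratio, n(H2C2O4) in the aliquot = 1/2 × 3.107 × 10^-3 = 1.554 × 10^-3 mol
[H2C2O4]_dilute = 1.554 × 10^-3 / 0.05000 = 0.03107 mol/L
Dilution factor = 200.0 / 9.801 = 20.41
[H2C2O4]_stock = 0.03107 × 20.41 = 0.6341 mol/L

0.6341 mol/L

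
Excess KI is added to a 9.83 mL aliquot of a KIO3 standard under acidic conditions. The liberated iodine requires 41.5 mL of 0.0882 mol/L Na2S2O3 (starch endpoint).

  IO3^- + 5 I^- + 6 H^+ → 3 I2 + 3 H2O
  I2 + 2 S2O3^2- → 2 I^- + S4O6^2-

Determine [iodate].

0.0621 mol/L

n(S2O3^2-) = 0.0415 × 0.0882 = 3.66 × 10^-3 mol
n(I2) = n(S2O3^2-)/2 = 1.83 × 10^-3 mol
From the 1:3 ratio, n(IO3^-) in the aliquot = 1/3 × 1.83 × 10^-3 = 6.10 × 10^-4 mol
[IO3^-] = 6.10 × 10^-4 / 0.00983 = 0.0621 mol/L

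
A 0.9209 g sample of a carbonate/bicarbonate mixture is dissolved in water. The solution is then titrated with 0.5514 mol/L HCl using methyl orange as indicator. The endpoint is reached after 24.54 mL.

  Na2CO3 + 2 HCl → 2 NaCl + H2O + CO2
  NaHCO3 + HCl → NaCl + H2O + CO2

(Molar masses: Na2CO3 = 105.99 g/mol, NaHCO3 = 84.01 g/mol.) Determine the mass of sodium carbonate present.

n(HCl) = 0.02454 × 0.5514 = 0.01353 mol
Let x = n(Na2CO3), y = n(NaHCO3).
Titrant: 2x + 1y = 0.01353;  mass: 105.99x + 84.01y = 0.9209
Solving, x = 3.480 × 10^-3 mol, y = 6.571 × 10^-3 mol
mass of Na2CO3 = 3.480 × 10^-3 × 105.99 = 0.3689 g

0.3689 g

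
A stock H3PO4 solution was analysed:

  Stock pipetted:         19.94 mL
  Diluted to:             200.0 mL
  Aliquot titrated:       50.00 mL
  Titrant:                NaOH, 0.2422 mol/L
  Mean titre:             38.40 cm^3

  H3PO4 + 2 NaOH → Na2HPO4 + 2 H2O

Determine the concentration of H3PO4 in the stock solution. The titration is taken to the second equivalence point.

n(NaOH) = 0.03840 × 0.2422 = 9.300 × 10^-3 mol
From the 1:2 ratio, n(H3PO4) in the aliquot = 1/2 × 9.300 × 10^-3 = 4.650 × 10^-3 mol
[H3PO4]_dilute = 4.650 × 10^-3 / 0.05000 = 0.09300 mol/L
Dilution factor = 200.0 / 19.94 = 10.03
[H3PO4]_stock = 0.09300 × 10.03 = 0.9328 mol/L

0.9328 mol/L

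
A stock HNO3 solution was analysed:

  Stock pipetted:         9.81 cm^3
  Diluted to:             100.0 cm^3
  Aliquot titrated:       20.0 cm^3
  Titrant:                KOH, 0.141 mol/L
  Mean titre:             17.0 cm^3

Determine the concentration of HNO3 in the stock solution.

HNO3 + KOH → KNO3 + H2O
n(KOH) = 0.0170 × 0.141 = 2.40 × 10^-3 mol
n(HNO3) in the aliquot = 2.40 × 10^-3 mol (1:1 ratio)
[HNO3]_dilute = 2.40 × 10^-3 / 0.0200 = 0.120 mol/L
Dilution factor = 100.0 / 9.81 = 10.19
[HNO3]_stock = 0.120 × 10.19 = 1.22 mol/L

1.22 mol/L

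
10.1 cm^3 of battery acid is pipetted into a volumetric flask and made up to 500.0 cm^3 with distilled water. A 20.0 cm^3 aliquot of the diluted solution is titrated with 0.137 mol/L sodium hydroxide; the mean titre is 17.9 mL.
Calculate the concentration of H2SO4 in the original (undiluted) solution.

3.04 mol/L

H2SO4 + 2 NaOH → Na2SO4 + 2 H2O
n(NaOH) = 0.0179 × 0.137 = 2.45 × 10^-3 mol
From the 1:2 ratio, n(H2SO4) in the aliquot = 1/2 × 2.45 × 10^-3 = 1.23 × 10^-3 mol
[H2SO4]_dilute = 1.23 × 10^-3 / 0.0200 = 0.0613 mol/L
Dilution factor = 500.0 / 10.1 = 49.50
[H2SO4]_stock = 0.0613 × 49.50 = 3.04 mol/L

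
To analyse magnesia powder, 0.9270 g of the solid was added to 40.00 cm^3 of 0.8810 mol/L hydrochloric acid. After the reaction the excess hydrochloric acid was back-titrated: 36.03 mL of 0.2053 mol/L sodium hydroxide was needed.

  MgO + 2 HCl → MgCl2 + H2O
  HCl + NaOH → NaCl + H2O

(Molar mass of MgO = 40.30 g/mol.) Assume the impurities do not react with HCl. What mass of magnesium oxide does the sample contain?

n(HCl) added = 0.04000 × 0.8810 = 0.03524 mol
n(NaOH) used in back-titration = 0.03603 × 0.2053 = 7.397 × 10^-3 mol
n(HCl) left over = 7.397 × 10^-3 mol (1:1 ratio)
n(HCl) consumed by analyte = 0.03524 − 7.397 × 10^-3 = 0.02784 mol
From the 1:2 ratio, n(MgO) = 1/2 × 0.02784 = 0.01392 mol
mass of MgO = 0.01392 × 40.30 = 0.5610 g

0.5610 g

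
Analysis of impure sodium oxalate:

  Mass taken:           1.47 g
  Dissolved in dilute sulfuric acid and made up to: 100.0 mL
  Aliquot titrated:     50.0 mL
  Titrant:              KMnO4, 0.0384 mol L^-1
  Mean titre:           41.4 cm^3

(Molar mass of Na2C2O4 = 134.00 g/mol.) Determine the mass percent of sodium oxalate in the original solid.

2 MnO4^- + 5 C2O4^2- + 16 H^+ → 2 Mn^2+ + 10 CO2 + 8 H2O
n(KMnO4) per titration = 0.0414 × 0.0384 = 1.59 × 10^-3 mol
From the 5:2 ratio, n(Na2C2O4) in each aliquot = 5/2 × 1.59 × 10^-3 = 3.97 × 10^-3 mol
n(Na2C2O4) in the whole flask = 3.97 × 10^-3 × 100.0/50.0 = 7.95 × 10^-3 mol
mass of Na2C2O4 = 7.95 × 10^-3 × 134.00 = 1.07 g
% Na2C2O4 = 1.07 / 1.47 × 100 = 72.5 %

72.5 %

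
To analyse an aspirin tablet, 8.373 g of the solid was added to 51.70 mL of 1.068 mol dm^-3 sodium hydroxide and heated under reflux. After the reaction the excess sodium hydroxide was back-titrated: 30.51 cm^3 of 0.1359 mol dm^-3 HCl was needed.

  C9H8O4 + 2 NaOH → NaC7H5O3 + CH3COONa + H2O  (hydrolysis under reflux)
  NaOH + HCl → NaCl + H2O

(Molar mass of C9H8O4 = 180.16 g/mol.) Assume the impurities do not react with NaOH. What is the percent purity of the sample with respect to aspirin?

n(NaOH) added = 0.05170 × 1.068 = 0.05522 mol
n(HCl) used in back-titration = 0.03051 × 0.1359 = 4.146 × 10^-3 mol
n(NaOH) left over = 4.146 × 10^-3 mol (1:1 ratio)
n(NaOH) consumed by analyte = 0.05522 − 4.146 × 10^-3 = 0.05107 mol
From the 1:2 ratio, n(C9H8O4) = 1/2 × 0.05107 = 0.02553 mol
mass of C9H8O4 = 0.02553 × 180.16 = 4.600 g
% C9H8O4 = 4.600 / 8.373 × 100 = 54.94 %

54.94 %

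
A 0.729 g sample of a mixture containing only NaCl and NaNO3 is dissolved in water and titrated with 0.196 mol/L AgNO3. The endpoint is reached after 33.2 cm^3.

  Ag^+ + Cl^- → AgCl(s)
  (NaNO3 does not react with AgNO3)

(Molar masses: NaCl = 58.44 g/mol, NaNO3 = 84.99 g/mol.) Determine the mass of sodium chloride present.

0.380 g

n(AgNO3) = 0.0332 × 0.196 = 6.51 × 10^-3 mol
Let x = n(NaCl), y = n(NaNO3).
Titrant: 1x = 6.51 × 10^-3;  mass: 58.44x + 84.99y = 0.729
Solving, x = 6.51 × 10^-3 mol, y = 4.10 × 10^-3 mol
mass of NaCl = 6.51 × 10^-3 × 58.44 = 0.380 g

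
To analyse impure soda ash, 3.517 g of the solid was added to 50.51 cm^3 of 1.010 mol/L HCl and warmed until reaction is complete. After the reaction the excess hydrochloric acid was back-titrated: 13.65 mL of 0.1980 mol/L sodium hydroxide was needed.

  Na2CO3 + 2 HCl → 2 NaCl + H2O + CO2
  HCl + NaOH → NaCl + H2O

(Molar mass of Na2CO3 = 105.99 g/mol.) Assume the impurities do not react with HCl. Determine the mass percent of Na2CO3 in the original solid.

72.80 %

n(HCl) added = 0.05051 × 1.010 = 0.05102 mol
n(NaOH) used in back-titration = 0.01365 × 0.1980 = 2.703 × 10^-3 mol
n(HCl) left over = 2.703 × 10^-3 mol (1:1 ratio)
n(HCl) consumed by analyte = 0.05102 − 2.703 × 10^-3 = 0.04831 mol
From the 1:2 ratio, n(Na2CO3) = 1/2 × 0.04831 = 0.02416 mol
mass of Na2CO3 = 0.02416 × 105.99 = 2.560 g
% Na2CO3 = 2.560 / 3.517 × 100 = 72.80 %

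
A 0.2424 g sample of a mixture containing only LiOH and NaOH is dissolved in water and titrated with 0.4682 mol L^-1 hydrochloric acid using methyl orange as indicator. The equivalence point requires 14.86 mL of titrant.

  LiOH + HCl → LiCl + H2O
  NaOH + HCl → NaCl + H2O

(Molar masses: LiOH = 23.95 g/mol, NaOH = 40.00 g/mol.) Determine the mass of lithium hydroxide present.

0.05357 g

n(HCl) = 0.01486 × 0.4682 = 6.957 × 10^-3 mol
Let x = n(LiOH), y = n(NaOH).
Titrant: 1x + 1y = 6.957 × 10^-3;  mass: 23.95x + 40.00y = 0.2424
Solving, x = 2.237 × 10^-3 mol, y = 4.721 × 10^-3 mol
mass of LiOH = 2.237 × 10^-3 × 23.95 = 0.05357 g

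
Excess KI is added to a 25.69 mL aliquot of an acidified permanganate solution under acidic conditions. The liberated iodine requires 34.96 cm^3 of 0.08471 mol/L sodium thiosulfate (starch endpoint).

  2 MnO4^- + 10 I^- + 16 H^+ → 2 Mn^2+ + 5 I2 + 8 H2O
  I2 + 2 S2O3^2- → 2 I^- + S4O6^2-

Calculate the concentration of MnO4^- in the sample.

0.02306 mol/L

n(S2O3^2-) = 0.03496 × 0.08471 = 2.961 × 10^-3 mol
n(I2) = n(S2O3^2-)/2 = 1.481 × 10^-3 mol
From the 2:5 ratio, n(MnO4^-) in the aliquot = 2/5 × 1.481 × 10^-3 = 5.923 × 10^-4 mol
[MnO4^-] = 5.923 × 10^-4 / 0.02569 = 0.02306 mol/L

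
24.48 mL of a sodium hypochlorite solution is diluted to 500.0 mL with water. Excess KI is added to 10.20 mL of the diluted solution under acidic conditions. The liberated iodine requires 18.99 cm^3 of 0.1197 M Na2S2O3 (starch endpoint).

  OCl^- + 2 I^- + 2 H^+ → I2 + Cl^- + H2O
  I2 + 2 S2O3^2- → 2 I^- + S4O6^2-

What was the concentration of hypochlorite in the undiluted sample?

2.276 M

n(S2O3^2-) = 0.01899 × 0.1197 = 2.273 × 10^-3 mol
n(I2) = n(S2O3^2-)/2 = 1.137 × 10^-3 mol
n(OCl^-) in the aliquot = 1.137 × 10^-3 mol (1:1 ratio)
[OCl^-]_dilute = 1.137 × 10^-3 / 0.01020 = 0.1114 mol/L
[OCl^-]_original = 0.1114 × 500.0/24.48 = 2.276 mol/L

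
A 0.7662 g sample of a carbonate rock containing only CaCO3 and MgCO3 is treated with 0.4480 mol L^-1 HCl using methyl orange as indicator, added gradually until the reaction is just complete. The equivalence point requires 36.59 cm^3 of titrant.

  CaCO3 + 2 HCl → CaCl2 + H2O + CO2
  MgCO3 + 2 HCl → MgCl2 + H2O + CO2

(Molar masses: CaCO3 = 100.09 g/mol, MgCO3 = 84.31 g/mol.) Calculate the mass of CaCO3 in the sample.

0.4769 g

n(HCl) = 0.03659 × 0.4480 = 0.01639 mol
Let x = n(CaCO3), y = n(MgCO3).
Titrant: 2x + 2y = 0.01639;  mass: 100.09x + 84.31y = 0.7662
Solving, x = 4.764 × 10^-3 mol, y = 3.432 × 10^-3 mol
mass of CaCO3 = 4.764 × 10^-3 × 100.09 = 0.4769 g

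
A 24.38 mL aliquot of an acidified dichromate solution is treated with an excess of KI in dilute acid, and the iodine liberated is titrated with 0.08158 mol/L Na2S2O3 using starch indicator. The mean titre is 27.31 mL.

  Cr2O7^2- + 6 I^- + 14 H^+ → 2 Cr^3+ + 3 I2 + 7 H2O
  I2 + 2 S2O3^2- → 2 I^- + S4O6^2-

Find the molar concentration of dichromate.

n(S2O3^2-) = 0.02731 × 0.08158 = 2.228 × 10^-3 mol
n(I2) = n(S2O3^2-)/2 = 1.114 × 10^-3 mol
From the 1:3 ratio, n(Cr2O7^2-) in the aliquot = 1/3 × 1.114 × 10^-3 = 3.713 × 10^-4 mol
[Cr2O7^2-] = 3.713 × 10^-4 / 0.02438 = 0.01523 mol/L

0.01523 mol/L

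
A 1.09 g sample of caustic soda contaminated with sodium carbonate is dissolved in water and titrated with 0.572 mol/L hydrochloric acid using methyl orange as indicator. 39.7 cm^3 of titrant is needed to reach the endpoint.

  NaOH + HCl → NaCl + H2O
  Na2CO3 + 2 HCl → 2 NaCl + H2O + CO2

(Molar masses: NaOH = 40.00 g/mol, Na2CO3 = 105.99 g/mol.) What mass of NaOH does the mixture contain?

n(HCl) = 0.0397 × 0.572 = 0.0227 mol
Let x = n(NaOH), y = n(Na2CO3).
Titrant: 1x + 2y = 0.0227;  mass: 40.00x + 105.99y = 1.09
Solving, x = 8.73 × 10^-3 mol, y = 6.99 × 10^-3 mol
mass of NaOH = 8.73 × 10^-3 × 40.00 = 0.349 g

0.349 g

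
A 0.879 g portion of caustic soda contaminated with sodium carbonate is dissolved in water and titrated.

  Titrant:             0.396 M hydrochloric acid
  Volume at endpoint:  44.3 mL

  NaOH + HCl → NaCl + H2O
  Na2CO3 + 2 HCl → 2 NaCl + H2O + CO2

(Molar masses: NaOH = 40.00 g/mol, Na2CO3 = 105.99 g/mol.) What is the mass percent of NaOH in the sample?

17.7 %

n(HCl) = 0.0443 × 0.396 = 0.0175 mol
Let x = n(NaOH), y = n(Na2CO3).
Titrant: 1x + 2y = 0.0175;  mass: 40.00x + 105.99y = 0.879
Solving, x = 3.90 × 10^-3 mol, y = 6.82 × 10^-3 mol
mass of NaOH = 3.90 × 10^-3 × 40.00 = 0.156 g
% NaOH = 0.156 / 0.879 × 100 = 17.7 %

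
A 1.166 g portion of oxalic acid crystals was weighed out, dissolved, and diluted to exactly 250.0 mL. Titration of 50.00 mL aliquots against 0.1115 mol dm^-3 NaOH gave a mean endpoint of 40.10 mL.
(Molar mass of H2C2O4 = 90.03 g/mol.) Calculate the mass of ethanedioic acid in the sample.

H2C2O4 + 2 NaOH → Na2C2O4 + 2 H2O
n(NaOH) per titration = 0.04010 × 0.1115 = 4.471 × 10^-3 mol
From the 1:2 ratio, n(H2C2O4) in each aliquot = 1/2 × 4.471 × 10^-3 = 2.236 × 10^-3 mol
n(H2C2O4) in the whole flask = 2.236 × 10^-3 × 250.0/50.00 = 0.01118 mol
mass of H2C2O4 = 0.01118 × 90.03 = 1.006 g

1.006 g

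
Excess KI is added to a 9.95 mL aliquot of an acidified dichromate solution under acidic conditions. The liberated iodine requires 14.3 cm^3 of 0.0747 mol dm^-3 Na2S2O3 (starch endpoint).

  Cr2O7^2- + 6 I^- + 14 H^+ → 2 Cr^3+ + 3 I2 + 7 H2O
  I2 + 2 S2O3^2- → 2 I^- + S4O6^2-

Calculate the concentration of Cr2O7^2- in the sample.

0.0179 mol/L

n(S2O3^2-) = 0.0143 × 0.0747 = 1.07 × 10^-3 mol
n(I2) = n(S2O3^2-)/2 = 5.34 × 10^-4 mol
From the 1:3 ratio, n(Cr2O7^2-) in the aliquot = 1/3 × 5.34 × 10^-4 = 1.78 × 10^-4 mol
[Cr2O7^2-] = 1.78 × 10^-4 / 0.00995 = 0.0179 mol/L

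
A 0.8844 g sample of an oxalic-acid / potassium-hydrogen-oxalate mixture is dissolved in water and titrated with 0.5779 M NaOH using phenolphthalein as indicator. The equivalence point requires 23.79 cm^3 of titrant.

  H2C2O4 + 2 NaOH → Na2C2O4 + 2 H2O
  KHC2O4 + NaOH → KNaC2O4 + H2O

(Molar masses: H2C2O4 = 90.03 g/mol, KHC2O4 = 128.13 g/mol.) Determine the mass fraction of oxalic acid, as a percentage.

53.72 %

n(NaOH) = 0.02379 × 0.5779 = 0.01375 mol
Let x = n(H2C2O4), y = n(KHC2O4).
Titrant: 2x + 1y = 0.01375;  mass: 90.03x + 128.13y = 0.8844
Solving, x = 5.277 × 10^-3 mol, y = 3.195 × 10^-3 mol
mass of H2C2O4 = 5.277 × 10^-3 × 90.03 = 0.4751 g
% H2C2O4 = 0.4751 / 0.8844 × 100 = 53.72 %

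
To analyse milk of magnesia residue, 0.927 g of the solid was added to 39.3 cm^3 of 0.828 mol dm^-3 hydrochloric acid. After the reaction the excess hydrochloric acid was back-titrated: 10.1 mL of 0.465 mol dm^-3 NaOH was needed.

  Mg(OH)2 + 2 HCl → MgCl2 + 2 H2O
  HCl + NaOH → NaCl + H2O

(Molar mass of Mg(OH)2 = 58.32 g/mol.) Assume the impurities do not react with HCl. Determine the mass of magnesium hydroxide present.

0.812 g

n(HCl) added = 0.0393 × 0.828 = 0.0325 mol
n(NaOH) used in back-titration = 0.0101 × 0.465 = 4.70 × 10^-3 mol
n(HCl) left over = 4.70 × 10^-3 mol (1:1 ratio)
n(HCl) consumed by analyte = 0.0325 − 4.70 × 10^-3 = 0.0278 mol
From the 1:2 ratio, n(Mg(OH)2) = 1/2 × 0.0278 = 0.0139 mol
mass of Mg(OH)2 = 0.0139 × 58.32 = 0.812 g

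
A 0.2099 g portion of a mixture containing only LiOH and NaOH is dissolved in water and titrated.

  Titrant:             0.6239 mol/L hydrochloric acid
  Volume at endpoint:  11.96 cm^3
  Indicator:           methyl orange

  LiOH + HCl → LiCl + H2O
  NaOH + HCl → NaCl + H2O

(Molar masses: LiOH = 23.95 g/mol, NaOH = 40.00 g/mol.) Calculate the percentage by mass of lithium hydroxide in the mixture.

n(HCl) = 0.01196 × 0.6239 = 7.462 × 10^-3 mol
Let x = n(LiOH), y = n(NaOH).
Titrant: 1x + 1y = 7.462 × 10^-3;  mass: 23.95x + 40.00y = 0.2099
Solving, x = 5.519 × 10^-3 mol, y = 1.943 × 10^-3 mol
mass of LiOH = 5.519 × 10^-3 × 23.95 = 0.1322 g
% LiOH = 0.1322 / 0.2099 × 100 = 62.97 %

62.97 %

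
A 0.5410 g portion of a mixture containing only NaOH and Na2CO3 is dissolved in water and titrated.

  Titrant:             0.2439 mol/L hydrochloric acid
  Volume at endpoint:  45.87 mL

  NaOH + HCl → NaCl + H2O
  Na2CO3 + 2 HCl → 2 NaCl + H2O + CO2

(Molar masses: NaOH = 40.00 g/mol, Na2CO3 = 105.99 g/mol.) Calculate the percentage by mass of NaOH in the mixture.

n(HCl) = 0.04587 × 0.2439 = 0.01119 mol
Let x = n(NaOH), y = n(Na2CO3).
Titrant: 1x + 2y = 0.01119;  mass: 40.00x + 105.99y = 0.5410
Solving, x = 3.993 × 10^-3 mol, y = 3.597 × 10^-3 mol
mass of NaOH = 3.993 × 10^-3 × 40.00 = 0.1597 g
% NaOH = 0.1597 / 0.5410 × 100 = 29.52 %

29.52 %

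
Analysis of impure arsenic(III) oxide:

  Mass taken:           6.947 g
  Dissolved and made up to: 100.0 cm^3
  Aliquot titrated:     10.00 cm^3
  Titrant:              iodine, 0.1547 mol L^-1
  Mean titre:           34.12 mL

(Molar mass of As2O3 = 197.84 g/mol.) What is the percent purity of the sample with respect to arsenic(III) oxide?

75.16 %

As2O3 + 2 I2 + 2 H2O → As2O5 + 4 HI
n(I2) per titration = 0.03412 × 0.1547 = 5.278 × 10^-3 mol
From the 1:2 ratio, n(As2O3) in each aliquot = 1/2 × 5.278 × 10^-3 = 2.639 × 10^-3 mol
n(As2O3) in the whole flask = 2.639 × 10^-3 × 100.0/10.00 = 0.02639 mol
mass of As2O3 = 0.02639 × 197.84 = 5.221 g
% As2O3 = 5.221 / 6.947 × 100 = 75.16 %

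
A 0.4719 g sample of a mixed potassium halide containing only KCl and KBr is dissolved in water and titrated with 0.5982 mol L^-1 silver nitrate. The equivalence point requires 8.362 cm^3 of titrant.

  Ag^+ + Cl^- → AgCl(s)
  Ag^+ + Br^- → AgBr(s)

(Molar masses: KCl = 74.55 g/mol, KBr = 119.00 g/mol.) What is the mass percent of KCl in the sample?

43.84 %

n(AgNO3) = 0.008362 × 0.5982 = 5.002 × 10^-3 mol
Let x = n(KCl), y = n(KBr).
Titrant: 1x + 1y = 5.002 × 10^-3;  mass: 74.55x + 119.00y = 0.4719
Solving, x = 2.775 × 10^-3 mol, y = 2.227 × 10^-3 mol
mass of KCl = 2.775 × 10^-3 × 74.55 = 0.2069 g
% KCl = 0.2069 / 0.4719 × 100 = 43.84 %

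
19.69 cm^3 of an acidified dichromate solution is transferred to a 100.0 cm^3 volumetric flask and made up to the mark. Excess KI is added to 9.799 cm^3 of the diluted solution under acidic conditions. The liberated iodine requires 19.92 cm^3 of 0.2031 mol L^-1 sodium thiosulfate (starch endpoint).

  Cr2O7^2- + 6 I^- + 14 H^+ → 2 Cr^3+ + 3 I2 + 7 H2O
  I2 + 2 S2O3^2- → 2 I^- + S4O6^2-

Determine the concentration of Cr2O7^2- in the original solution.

n(S2O3^2-) = 0.01992 × 0.2031 = 4.046 × 10^-3 mol
n(I2) = n(S2O3^2-)/2 = 2.023 × 10^-3 mol
From the 1:3 ratio, n(Cr2O7^2-) in the aliquot = 1/3 × 2.023 × 10^-3 = 6.743 × 10^-4 mol
[Cr2O7^2-]_dilute = 6.743 × 10^-4 / 0.009799 = 0.06881 mol/L
[Cr2O7^2-]_original = 0.06881 × 100.0/19.69 = 0.3495 mol/L

0.3495 mol/L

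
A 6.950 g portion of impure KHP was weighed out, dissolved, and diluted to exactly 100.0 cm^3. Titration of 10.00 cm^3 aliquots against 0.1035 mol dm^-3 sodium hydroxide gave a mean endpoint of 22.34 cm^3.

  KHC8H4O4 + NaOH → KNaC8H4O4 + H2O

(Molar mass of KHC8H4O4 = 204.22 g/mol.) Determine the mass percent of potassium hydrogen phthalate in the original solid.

67.94 %

n(NaOH) per titration = 0.02234 × 0.1035 = 2.312 × 10^-3 mol
n(KHC8H4O4) in each aliquot = 2.312 × 10^-3 mol (1:1 ratio)
n(KHC8H4O4) in the whole flask = 2.312 × 10^-3 × 100.0/10.00 = 0.02312 mol
mass of KHC8H4O4 = 0.02312 × 204.22 = 4.722 g
% KHC8H4O4 = 4.722 / 6.950 × 100 = 67.94 %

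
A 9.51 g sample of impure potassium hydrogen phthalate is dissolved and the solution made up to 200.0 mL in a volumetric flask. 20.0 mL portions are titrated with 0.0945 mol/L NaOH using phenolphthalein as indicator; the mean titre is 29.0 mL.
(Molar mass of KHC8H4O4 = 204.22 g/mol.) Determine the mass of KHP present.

KHC8H4O4 + NaOH → KNaC8H4O4 + H2O
n(NaOH) per titration = 0.0290 × 0.0945 = 2.74 × 10^-3 mol
n(KHC8H4O4) in each aliquot = 2.74 × 10^-3 mol (1:1 ratio)
n(KHC8H4O4) in the whole flask = 2.74 × 10^-3 × 200.0/20.0 = 0.0274 mol
mass of KHC8H4O4 = 0.0274 × 204.22 = 5.60 g

5.60 g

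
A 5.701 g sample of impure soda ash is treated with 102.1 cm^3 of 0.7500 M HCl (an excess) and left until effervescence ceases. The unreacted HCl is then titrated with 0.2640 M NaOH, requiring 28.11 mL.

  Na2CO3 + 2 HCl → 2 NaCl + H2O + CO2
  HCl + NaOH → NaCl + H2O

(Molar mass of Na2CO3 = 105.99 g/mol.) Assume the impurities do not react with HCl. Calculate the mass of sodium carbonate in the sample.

n(HCl) added = 0.1021 × 0.7500 = 0.07657 mol
n(NaOH) used in back-titration = 0.02811 × 0.2640 = 7.421 × 10^-3 mol
n(HCl) left over = 7.421 × 10^-3 mol (1:1 ratio)
n(HCl) consumed by analyte = 0.07657 − 7.421 × 10^-3 = 0.06915 mol
From the 1:2 ratio, n(Na2CO3) = 1/2 × 0.06915 = 0.03458 mol
mass of Na2CO3 = 0.03458 × 105.99 = 3.665 g

3.665 g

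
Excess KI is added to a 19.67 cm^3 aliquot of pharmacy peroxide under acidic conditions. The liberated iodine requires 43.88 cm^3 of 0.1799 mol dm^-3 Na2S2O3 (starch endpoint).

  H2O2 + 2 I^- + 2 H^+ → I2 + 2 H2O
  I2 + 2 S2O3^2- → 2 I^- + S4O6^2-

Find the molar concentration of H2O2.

0.2007 mol/L

n(S2O3^2-) = 0.04388 × 0.1799 = 7.894 × 10^-3 mol
n(I2) = n(S2O3^2-)/2 = 3.947 × 10^-3 mol
n(H2O2) in the aliquot = 3.947 × 10^-3 mol (1:1 ratio)
[H2O2] = 3.947 × 10^-3 / 0.01967 = 0.2007 mol/L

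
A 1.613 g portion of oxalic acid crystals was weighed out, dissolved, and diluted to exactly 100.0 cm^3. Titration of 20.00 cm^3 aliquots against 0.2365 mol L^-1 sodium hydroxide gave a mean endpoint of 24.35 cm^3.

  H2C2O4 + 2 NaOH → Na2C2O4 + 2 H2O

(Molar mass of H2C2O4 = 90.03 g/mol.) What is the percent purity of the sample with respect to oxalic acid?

n(NaOH) per titration = 0.02435 × 0.2365 = 5.759 × 10^-3 mol
From the 1:2 ratio, n(H2C2O4) in each aliquot = 1/2 × 5.759 × 10^-3 = 2.879 × 10^-3 mol
n(H2C2O4) in the whole flask = 2.879 × 10^-3 × 100.0/20.00 = 0.01440 mol
mass of H2C2O4 = 0.01440 × 90.03 = 1.296 g
% H2C2O4 = 1.296 / 1.613 × 100 = 80.36 %

80.36 %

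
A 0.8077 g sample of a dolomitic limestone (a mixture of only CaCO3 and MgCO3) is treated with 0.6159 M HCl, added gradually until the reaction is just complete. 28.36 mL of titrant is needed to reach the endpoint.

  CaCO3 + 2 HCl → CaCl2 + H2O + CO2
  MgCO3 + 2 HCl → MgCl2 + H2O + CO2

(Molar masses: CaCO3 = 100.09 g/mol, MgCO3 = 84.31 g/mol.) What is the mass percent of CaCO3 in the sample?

n(HCl) = 0.02836 × 0.6159 = 0.01747 mol
Let x = n(CaCO3), y = n(MgCO3).
Titrant: 2x + 2y = 0.01747;  mass: 100.09x + 84.31y = 0.8077
Solving, x = 4.524 × 10^-3 mol, y = 4.210 × 10^-3 mol
mass of CaCO3 = 4.524 × 10^-3 × 100.09 = 0.4528 g
% CaCO3 = 0.4528 / 0.8077 × 100 = 56.06 %

56.06 %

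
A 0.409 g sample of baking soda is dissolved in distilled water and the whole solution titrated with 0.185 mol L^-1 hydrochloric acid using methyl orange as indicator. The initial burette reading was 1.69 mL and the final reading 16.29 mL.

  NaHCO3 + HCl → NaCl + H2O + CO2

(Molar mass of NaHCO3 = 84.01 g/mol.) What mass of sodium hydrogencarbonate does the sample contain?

0.227 g

n(HCl) = 0.0146 L × 0.185 mol/L = 2.70 × 10^-3 mol
n(NaHCO3) = 2.70 × 10^-3 mol (1:1 ratio)
mass of NaHCO3 = 2.70 × 10^-3 × 84.01 g/mol = 0.227 g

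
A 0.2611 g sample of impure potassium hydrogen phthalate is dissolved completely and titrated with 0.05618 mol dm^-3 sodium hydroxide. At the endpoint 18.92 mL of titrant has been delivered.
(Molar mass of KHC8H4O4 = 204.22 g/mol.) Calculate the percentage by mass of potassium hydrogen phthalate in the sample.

KHC8H4O4 + NaOH → KNaC8H4O4 + H2O
n(NaOH) = 0.01892 L × 0.05618 mol/L = 1.063 × 10^-3 mol
n(KHC8H4O4) = 1.063 × 10^-3 mol (1:1 ratio)
mass of KHC8H4O4 = 1.063 × 10^-3 × 204.22 g/mol = 0.2171 g
% KHC8H4O4 = 0.2171 / 0.2611 × 100 = 83.14 %

83.14 %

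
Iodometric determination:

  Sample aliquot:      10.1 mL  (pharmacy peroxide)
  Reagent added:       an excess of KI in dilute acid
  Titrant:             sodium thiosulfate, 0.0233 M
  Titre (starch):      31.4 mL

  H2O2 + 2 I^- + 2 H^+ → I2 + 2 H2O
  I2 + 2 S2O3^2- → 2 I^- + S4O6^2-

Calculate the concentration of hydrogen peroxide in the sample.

n(S2O3^2-) = 0.0314 × 0.0233 = 7.32 × 10^-4 mol
n(I2) = n(S2O3^2-)/2 = 3.66 × 10^-4 mol
n(H2O2) in the aliquot = 3.66 × 10^-4 mol (1:1 ratio)
[H2O2] = 3.66 × 10^-4 / 0.0101 = 0.0362 mol/L

0.0362 M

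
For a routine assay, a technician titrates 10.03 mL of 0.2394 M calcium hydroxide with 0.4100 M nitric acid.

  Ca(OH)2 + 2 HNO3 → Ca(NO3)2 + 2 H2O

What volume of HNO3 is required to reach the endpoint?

11.71 mL

n(Ca(OH)2) = 0.01003 L × 0.2394 mol/L = 2.401 × 10^-3 mol
From the 2:1 stoichiometry, n(HNO3) = 2/1 × 2.401 × 10^-3 = 4.802 × 10^-3 mol
V(HNO3) = 4.802 × 10^-3 mol / 0.4100 mol/L = 0.01171 L = 11.71 mL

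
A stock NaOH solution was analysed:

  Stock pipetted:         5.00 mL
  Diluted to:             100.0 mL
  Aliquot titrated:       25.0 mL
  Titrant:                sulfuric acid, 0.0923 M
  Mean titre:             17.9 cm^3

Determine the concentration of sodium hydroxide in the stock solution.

2.64 M

2 NaOH + H2SO4 → Na2SO4 + 2 H2O
n(H2SO4) = 0.0179 × 0.0923 = 1.65 × 10^-3 mol
From the 2:1 ratio, n(NaOH) in the aliquot = 2/1 × 1.65 × 10^-3 = 3.30 × 10^-3 mol
[NaOH]_dilute = 3.30 × 10^-3 / 0.0250 = 0.132 mol/L
Dilution factor = 100.0 / 5.00 = 20.00
[NaOH]_stock = 0.132 × 20.00 = 2.64 mol/L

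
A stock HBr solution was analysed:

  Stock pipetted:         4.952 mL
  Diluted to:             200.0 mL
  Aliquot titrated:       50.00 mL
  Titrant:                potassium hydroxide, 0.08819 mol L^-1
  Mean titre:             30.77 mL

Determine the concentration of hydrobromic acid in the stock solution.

2.192 mol/L

HBr + KOH → KBr + H2O
n(KOH) = 0.03077 × 0.08819 = 2.714 × 10^-3 mol
n(HBr) in the aliquot = 2.714 × 10^-3 mol (1:1 ratio)
[HBr]_dilute = 2.714 × 10^-3 / 0.05000 = 0.05427 mol/L
Dilution factor = 200.0 / 4.952 = 40.39
[HBr]_stock = 0.05427 × 40.39 = 2.192 mol/L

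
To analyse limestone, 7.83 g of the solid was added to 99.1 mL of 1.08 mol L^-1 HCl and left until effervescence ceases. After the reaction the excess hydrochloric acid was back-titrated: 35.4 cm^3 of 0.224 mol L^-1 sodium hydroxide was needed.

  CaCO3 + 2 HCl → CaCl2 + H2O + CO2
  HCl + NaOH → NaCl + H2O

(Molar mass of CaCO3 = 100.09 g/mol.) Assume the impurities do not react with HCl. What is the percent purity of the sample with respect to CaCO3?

n(HCl) added = 0.0991 × 1.08 = 0.107 mol
n(NaOH) used in back-titration = 0.0354 × 0.224 = 7.93 × 10^-3 mol
n(HCl) left over = 7.93 × 10^-3 mol (1:1 ratio)
n(HCl) consumed by analyte = 0.107 − 7.93 × 10^-3 = 0.0991 mol
From the 1:2 ratio, n(CaCO3) = 1/2 × 0.0991 = 0.0495 mol
mass of CaCO3 = 0.0495 × 100.09 = 4.96 g
% CaCO3 = 4.96 / 7.83 × 100 = 63.3 %

63.3 %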